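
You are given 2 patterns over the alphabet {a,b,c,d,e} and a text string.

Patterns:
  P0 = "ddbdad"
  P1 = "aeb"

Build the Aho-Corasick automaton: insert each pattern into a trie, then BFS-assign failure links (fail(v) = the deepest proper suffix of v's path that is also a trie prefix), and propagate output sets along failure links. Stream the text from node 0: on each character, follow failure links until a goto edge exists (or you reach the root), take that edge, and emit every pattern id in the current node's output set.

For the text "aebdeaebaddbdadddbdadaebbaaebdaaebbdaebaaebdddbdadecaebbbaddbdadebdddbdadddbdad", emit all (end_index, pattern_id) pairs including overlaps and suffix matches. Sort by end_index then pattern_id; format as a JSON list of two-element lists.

Build automaton:
Trie (insert patterns):
  n0 'ε': a→7 d→1
  n1 'd': d→2
  n2 'dd': b→3
  n3 'ddb': d→4
  n4 'ddbd': a→5
  n5 'ddbda': d→6
  n6 'ddbdad': ·  ←P0
  n7 'a': e→8
  n8 'ae': b→9
  n9 'aeb': ·  ←P1

Failure links (BFS by depth):
  n1('d'): parent n0 fail=0; on 'd' 0 → fail=0;  out ∅∪∅=∅
  n7('a'): parent n0 fail=0; on 'a' 0 → fail=0;  out ∅∪∅=∅
  n2('dd'): parent n1 fail=0; on 'd' 0 → fail=1;  out ∅∪∅=∅
  n8('ae'): parent n7 fail=0; on 'e' 0 → fail=0;  out ∅∪∅=∅
  n3('ddb'): parent n2 fail=1; on 'b' 1→0 → fail=0;  out ∅∪∅=∅
  n9('aeb'): parent n8 fail=0; on 'b' 0 → fail=0;  out {1}∪∅={1}
  n4('ddbd'): parent n3 fail=0; on 'd' 0 → fail=1;  out ∅∪∅=∅
  n5('ddbda'): parent n4 fail=1; on 'a' 1→0 → fail=7;  out ∅∪∅=∅
  n6('ddbdad'): parent n5 fail=7; on 'd' 7→0 → fail=1;  out {0}∪∅={0}

Text stream:
[0] read 'a'  n0⇒n7
[1] read 'e'  n7⇒n8
[2] read 'b'  n8⇒n9  → match P1@[0:2]
[3] read 'd'  n9⇒n1 ·f
[4] read 'e'  n1⇒n0 ·f
[5] read 'a'  n0⇒n7
[6] read 'e'  n7⇒n8
[7] read 'b'  n8⇒n9  → match P1@[5:7]
[8] read 'a'  n9⇒n7 ·f
[9] read 'd'  n7⇒n1 ·f
[10] read 'd'  n1⇒n2
[11] read 'b'  n2⇒n3
[12] read 'd'  n3⇒n4
[13] read 'a'  n4⇒n5
[14] read 'd'  n5⇒n6  → match P0@[9:14]
[15] read 'd'  n6⇒n2 ·f
[16] read 'd'  n2⇒n2 ·f
[17] read 'b'  n2⇒n3
[18] read 'd'  n3⇒n4
[19] read 'a'  n4⇒n5
[20] read 'd'  n5⇒n6  → match P0@[15:20]
[21] read 'a'  n6⇒n7 ·f
[22] read 'e'  n7⇒n8
[23] read 'b'  n8⇒n9  → match P1@[21:23]
[24] read 'b'  n9⇒n0 ·f
[25] read 'a'  n0⇒n7
[26] read 'a'  n7⇒n7 ·f
[27] read 'e'  n7⇒n8
[28] read 'b'  n8⇒n9  → match P1@[26:28]
[29] read 'd'  n9⇒n1 ·f
[30] read 'a'  n1⇒n7 ·f
[31] read 'a'  n7⇒n7 ·f
[32] read 'e'  n7⇒n8
[33] read 'b'  n8⇒n9  → match P1@[31:33]
[34] read 'b'  n9⇒n0 ·f
[35] read 'd'  n0⇒n1
[36] read 'a'  n1⇒n7 ·f
[37] read 'e'  n7⇒n8
[38] read 'b'  n8⇒n9  → match P1@[36:38]
[39] read 'a'  n9⇒n7 ·f
[40] read 'a'  n7⇒n7 ·f
[41] read 'e'  n7⇒n8
[42] read 'b'  n8⇒n9  → match P1@[40:42]
[43] read 'd'  n9⇒n1 ·f
[44] read 'd'  n1⇒n2
[45] read 'd'  n2⇒n2 ·f
[46] read 'b'  n2⇒n3
[47] read 'd'  n3⇒n4
[48] read 'a'  n4⇒n5
[49] read 'd'  n5⇒n6  → match P0@[44:49]
[50] read 'e'  n6⇒n0 ·f
[51] read 'c'  n0⇒n0
[52] read 'a'  n0⇒n7
[53] read 'e'  n7⇒n8
[54] read 'b'  n8⇒n9  → match P1@[52:54]
[55] read 'b'  n9⇒n0 ·f
[56] read 'b'  n0⇒n0
[57] read 'a'  n0⇒n7
[58] read 'd'  n7⇒n1 ·f
[59] read 'd'  n1⇒n2
[60] read 'b'  n2⇒n3
[61] read 'd'  n3⇒n4
[62] read 'a'  n4⇒n5
[63] read 'd'  n5⇒n6  → match P0@[58:63]
[64] read 'e'  n6⇒n0 ·f
[65] read 'b'  n0⇒n0
[66] read 'd'  n0⇒n1
[67] read 'd'  n1⇒n2
[68] read 'd'  n2⇒n2 ·f
[69] read 'b'  n2⇒n3
[70] read 'd'  n3⇒n4
[71] read 'a'  n4⇒n5
[72] read 'd'  n5⇒n6  → match P0@[67:72]
[73] read 'd'  n6⇒n2 ·f
[74] read 'd'  n2⇒n2 ·f
[75] read 'b'  n2⇒n3
[76] read 'd'  n3⇒n4
[77] read 'a'  n4⇒n5
[78] read 'd'  n5⇒n6  → match P0@[73:78]

Matches: [[2,1],[7,1],[14,0],[20,0],[23,1],[28,1],[33,1],[38,1],[42,1],[49,0],[54,1],[63,0],[72,0],[78,0]]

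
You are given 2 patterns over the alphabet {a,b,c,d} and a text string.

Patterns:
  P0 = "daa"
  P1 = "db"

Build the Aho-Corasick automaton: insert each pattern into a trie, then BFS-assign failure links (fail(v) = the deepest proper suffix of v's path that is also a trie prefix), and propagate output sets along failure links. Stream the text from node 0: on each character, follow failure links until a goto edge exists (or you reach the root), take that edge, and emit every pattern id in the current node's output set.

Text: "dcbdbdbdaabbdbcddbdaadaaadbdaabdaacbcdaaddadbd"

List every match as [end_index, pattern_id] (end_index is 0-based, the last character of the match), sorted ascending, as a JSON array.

Build:
Trie (insert patterns):
  0='ε' goto d→1
  1='d' goto a→2 b→4
  2='da' goto a→3
  3='daa' goto ·  [P0 ends]
  4='db' goto ·  [P1 ends]

Failure links (BFS by depth):
  fail(1) 'd': from fail(0)=0 chase 'd': 0 ⇒ 0;  out=∅∪out(0)=∅
  fail(2) 'da': from fail(1)=0 chase 'a': 0 ⇒ 0;  out=∅∪out(0)=∅
  fail(4) 'db': from fail(1)=0 chase 'b': 0 ⇒ 0;  out={1}∪out(0)={1}
  fail(3) 'daa': from fail(2)=0 chase 'a': 0 ⇒ 0;  out={0}∪out(0)={0}

Text stream:
[0] read 'd'  n0⇒n1
[1] read 'c'  n1⇒n0 (fail-walked)
[2] read 'b'  n0⇒n0
[3] read 'd'  n0⇒n1
[4] read 'b'  n1⇒n4  emit P1@[3:4]
[5] read 'd'  n4⇒n1 (fail-walked)
[6] read 'b'  n1⇒n4  emit P1@[5:6]
[7] read 'd'  n4⇒n1 (fail-walked)
[8] read 'a'  n1⇒n2
[9] read 'a'  n2⇒n3  emit P0@[7:9]
[10] read 'b'  n3⇒n0 (fail-walked)
[11] read 'b'  n0⇒n0
[12] read 'd'  n0⇒n1
[13] read 'b'  n1⇒n4  emit P1@[12:13]
[14] read 'c'  n4⇒n0 (fail-walked)
[15] read 'd'  n0⇒n1
[16] read 'd'  n1⇒n1 (fail-walked)
[17] read 'b'  n1⇒n4  emit P1@[16:17]
[18] read 'd'  n4⇒n1 (fail-walked)
[19] read 'a'  n1⇒n2
[20] read 'a'  n2⇒n3  emit P0@[18:20]
[21] read 'd'  n3⇒n1 (fail-walked)
[22] read 'a'  n1⇒n2
[23] read 'a'  n2⇒n3  emit P0@[21:23]
[24] read 'a'  n3⇒n0 (fail-walked)
[25] read 'd'  n0⇒n1
[26] read 'b'  n1⇒n4  emit P1@[25:26]
[27] read 'd'  n4⇒n1 (fail-walked)
[28] read 'a'  n1⇒n2
[29] read 'a'  n2⇒n3  emit P0@[27:29]
[30] read 'b'  n3⇒n0 (fail-walked)
[31] read 'd'  n0⇒n1
[32] read 'a'  n1⇒n2
[33] read 'a'  n2⇒n3  emit P0@[31:33]
[34] read 'c'  n3⇒n0 (fail-walked)
[35] read 'b'  n0⇒n0
[36] read 'c'  n0⇒n0
[37] read 'd'  n0⇒n1
[38] read 'a'  n1⇒n2
[39] read 'a'  n2⇒n3  emit P0@[37:39]
[40] read 'd'  n3⇒n1 (fail-walked)
[41] read 'd'  n1⇒n1 (fail-walked)
[42] read 'a'  n1⇒n2
[43] read 'd'  n2⇒n1 (fail-walked)
[44] read 'b'  n1⇒n4  emit P1@[43:44]
[45] read 'd'  n4⇒n1 (fail-walked)

All matches (sorted): [[4,1],[6,1],[9,0],[13,1],[17,1],[20,0],[23,0],[26,1],[29,0],[33,0],[39,0],[44,1]]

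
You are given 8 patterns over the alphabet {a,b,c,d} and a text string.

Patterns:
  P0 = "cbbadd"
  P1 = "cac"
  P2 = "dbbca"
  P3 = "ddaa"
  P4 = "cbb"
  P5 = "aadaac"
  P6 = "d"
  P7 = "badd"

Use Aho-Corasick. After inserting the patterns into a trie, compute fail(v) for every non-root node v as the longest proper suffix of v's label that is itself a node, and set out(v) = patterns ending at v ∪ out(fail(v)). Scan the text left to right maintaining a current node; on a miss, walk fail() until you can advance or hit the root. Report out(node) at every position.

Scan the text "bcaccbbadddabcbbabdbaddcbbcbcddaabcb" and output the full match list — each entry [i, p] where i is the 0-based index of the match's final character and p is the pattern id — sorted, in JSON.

Construct AC machine:
Trie nodes:
  n0 'ε': a→17 b→23 c→1 d→9
  n1 'c': a→7 b→2
  n2 'cb': b→3
  n3 'cbb': a→4  ←P4
  n4 'cbba': d→5
  n5 'cbbad': d→6
  n6 'cbbadd': ·  ←P0
  n7 'ca': c→8
  n8 'cac': ·  ←P1
  n9 'd': b→10 d→14  ←P6
  n10 'db': b→11
  n11 'dbb': c→12
  n12 'dbbc': a→13
  n13 'dbbca': ·  ←P2
  n14 'dd': a→15
  n15 'dda': a→16
  n16 'ddaa': ·  ←P3
  n17 'a': a→18
  n18 'aa': d→19
  n19 'aad': a→20
  n20 'aada': a→21
  n21 'aadaa': c→22
  n22 'aadaac': ·  ←P5
  n23 'b': a→24
  n24 'ba': d→25
  n25 'bad': d→26
  n26 'badd': ·  ←P7

BFS fail/out derivation:
  n1('c'): parent n0 fail=0; on 'c' 0 → fail=0;  out ∅∪∅=∅
  n9('d'): parent n0 fail=0; on 'd' 0 → fail=0;  out {6}∪∅={6}
  n17('a'): parent n0 fail=0; on 'a' 0 → fail=0;  out ∅∪∅=∅
  n23('b'): parent n0 fail=0; on 'b' 0 → fail=0;  out ∅∪∅=∅
  n2('cb'): parent n1 fail=0; on 'b' 0 → fail=23;  out ∅∪∅=∅
  n7('ca'): parent n1 fail=0; on 'a' 0 → fail=17;  out ∅∪∅=∅
  n10('db'): parent n9 fail=0; on 'b' 0 → fail=23;  out ∅∪∅=∅
  n14('dd'): parent n9 fail=0; on 'd' 0 → fail=9;  out ∅∪{6}={6}
  n18('aa'): parent n17 fail=0; on 'a' 0 → fail=17;  out ∅∪∅=∅
  n24('ba'): parent n23 fail=0; on 'a' 0 → fail=17;  out ∅∪∅=∅
  n3('cbb'): parent n2 fail=23; on 'b' 23→0 → fail=23;  out {4}∪∅={4}
  n8('cac'): parent n7 fail=17; on 'c' 17→0 → fail=1;  out {1}∪∅={1}
  n11('dbb'): parent n10 fail=23; on 'b' 23→0 → fail=23;  out ∅∪∅=∅
  n15('dda'): parent n14 fail=9; on 'a' 9→0 → fail=17;  out ∅∪∅=∅
  n19('aad'): parent n18 fail=17; on 'd' 17→0 → fail=9;  out ∅∪{6}={6}
  n25('bad'): parent n24 fail=17; on 'd' 17→0 → fail=9;  out ∅∪{6}={6}
  n4('cbba'): parent n3 fail=23; on 'a' 23 → fail=24;  out ∅∪∅=∅
  n12('dbbc'): parent n11 fail=23; on 'c' 23→0 → fail=1;  out ∅∪∅=∅
  n16('ddaa'): parent n15 fail=17; on 'a' 17 → fail=18;  out {3}∪∅={3}
  n20('aada'): parent n19 fail=9; on 'a' 9→0 → fail=17;  out ∅∪∅=∅
  n26('badd'): parent n25 fail=9; on 'd' 9 → fail=14;  out {7}∪{6}={6,7}
  n5('cbbad'): parent n4 fail=24; on 'd' 24 → fail=25;  out ∅∪{6}={6}
  n13('dbbca'): parent n12 fail=1; on 'a' 1 → fail=7;  out {2}∪∅={2}
  n21('aadaa'): parent n20 fail=17; on 'a' 17 → fail=18;  out ∅∪∅=∅
  n6('cbbadd'): parent n5 fail=25; on 'd' 25 → fail=26;  out {0}∪{6,7}={0,6,7}
  n22('aadaac'): parent n21 fail=18; on 'c' 18→17→0 → fail=1;  out {5}∪∅={5}

Run:
[0] read 'b'  n0⇒n23
[1] read 'c'  n23⇒n1 (via fail)
[2] read 'a'  n1⇒n7
[3] read 'c'  n7⇒n8  emit P1@[1:3]
[4] read 'c'  n8⇒n1 (via fail)
[5] read 'b'  n1⇒n2
[6] read 'b'  n2⇒n3  emit P4@[4:6]
[7] read 'a'  n3⇒n4
[8] read 'd'  n4⇒n5  emit P6@[8:8]
[9] read 'd'  n5⇒n6  emit P0@[4:9],P6@[9:9],P7@[6:9]
[10] read 'd'  n6⇒n14 (via fail)  emit P6@[10:10]
[11] read 'a'  n14⇒n15
[12] read 'b'  n15⇒n23 (via fail)
[13] read 'c'  n23⇒n1 (via fail)
[14] read 'b'  n1⇒n2
[15] read 'b'  n2⇒n3  emit P4@[13:15]
[16] read 'a'  n3⇒n4
[17] read 'b'  n4⇒n23 (via fail)
[18] read 'd'  n23⇒n9 (via fail)  emit P6@[18:18]
[19] read 'b'  n9⇒n10
[20] read 'a'  n10⇒n24 (via fail)
[21] read 'd'  n24⇒n25  emit P6@[21:21]
[22] read 'd'  n25⇒n26  emit P6@[22:22],P7@[19:22]
[23] read 'c'  n26⇒n1 (via fail)
[24] read 'b'  n1⇒n2
[25] read 'b'  n2⇒n3  emit P4@[23:25]
[26] read 'c'  n3⇒n1 (via fail)
[27] read 'b'  n1⇒n2
[28] read 'c'  n2⇒n1 (via fail)
[29] read 'd'  n1⇒n9 (via fail)  emit P6@[29:29]
[30] read 'd'  n9⇒n14  emit P6@[30:30]
[31] read 'a'  n14⇒n15
[32] read 'a'  n15⇒n16  emit P3@[29:32]
[33] read 'b'  n16⇒n23 (via fail)
[34] read 'c'  n23⇒n1 (via fail)
[35] read 'b'  n1⇒n2

All matches (sorted): [[3,1],[6,4],[8,6],[9,0],[9,6],[9,7],[10,6],[15,4],[18,6],[21,6],[22,6],[22,7],[25,4],[29,6],[30,6],[32,3]]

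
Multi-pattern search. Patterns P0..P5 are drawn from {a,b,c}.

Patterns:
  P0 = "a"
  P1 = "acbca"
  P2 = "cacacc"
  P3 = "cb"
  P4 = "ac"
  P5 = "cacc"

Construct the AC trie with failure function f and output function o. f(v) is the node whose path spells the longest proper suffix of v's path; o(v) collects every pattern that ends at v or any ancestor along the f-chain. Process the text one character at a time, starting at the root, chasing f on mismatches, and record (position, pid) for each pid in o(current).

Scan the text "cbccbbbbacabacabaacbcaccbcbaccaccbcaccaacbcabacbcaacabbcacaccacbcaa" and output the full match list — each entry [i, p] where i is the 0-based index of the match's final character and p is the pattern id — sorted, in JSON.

Construct AC machine:
Trie nodes:
  0='ε' goto a→1 c→6
  1='a' goto c→2  ←P0
  2='ac' goto b→3  ←P4
  3='acb' goto c→4
  4='acbc' goto a→5
  5='acbca' goto ·  ←P1
  6='c' goto a→7 b→12
  7='ca' goto c→8
  8='cac' goto a→9 c→13
  9='caca' goto c→10
  10='cacac' goto c→11
  11='cacacc' goto ·  ←P2
  12='cb' goto ·  ←P3
  13='cacc' goto ·  ←P5

Failure links (BFS by depth):
  fail(1) 'a': from fail(0)=0 chase 'a': 0 ⇒ 0;  out={0}∪out(0)={0}
  fail(6) 'c': from fail(0)=0 chase 'c': 0 ⇒ 0;  out=∅∪out(0)=∅
  fail(2) 'ac': from fail(1)=0 chase 'c': 0 ⇒ 6;  out={4}∪out(6)={4}
  fail(7) 'ca': from fail(6)=0 chase 'a': 0 ⇒ 1;  out=∅∪out(1)={0}
  fail(12) 'cb': from fail(6)=0 chase 'b': 0 ⇒ 0;  out={3}∪out(0)={3}
  fail(3) 'acb': from fail(2)=6 chase 'b': 6 ⇒ 12;  out=∅∪out(12)={3}
  fail(8) 'cac': from fail(7)=1 chase 'c': 1 ⇒ 2;  out=∅∪out(2)={4}
  fail(4) 'acbc': from fail(3)=12 chase 'c': 12→0 ⇒ 6;  out=∅∪out(6)=∅
  fail(9) 'caca': from fail(8)=2 chase 'a': 2→6 ⇒ 7;  out=∅∪out(7)={0}
  fail(13) 'cacc': from fail(8)=2 chase 'c': 2→6→0 ⇒ 6;  out={5}∪out(6)={5}
  fail(5) 'acbca': from fail(4)=6 chase 'a': 6 ⇒ 7;  out={1}∪out(7)={0,1}
  fail(10) 'cacac': from fail(9)=7 chase 'c': 7 ⇒ 8;  out=∅∪out(8)={4}
  fail(11) 'cacacc': from fail(10)=8 chase 'c': 8 ⇒ 13;  out={2}∪out(13)={2,5}

Scan:
i=0 'c': node 0→6
i=1 'b': node 6→12  emit P3@[0:1]
i=2 'c': node 12→6 ·f
i=3 'c': node 6→6 ·f
i=4 'b': node 6→12  emit P3@[3:4]
i=5 'b': node 12→0 ·f
i=6 'b': node 0→0
i=7 'b': node 0→0
i=8 'a': node 0→1  emit P0@[8:8]
i=9 'c': node 1→2  emit P4@[8:9]
i=10 'a': node 2→7 ·f  emit P0@[10:10]
i=11 'b': node 7→0 ·f
i=12 'a': node 0→1  emit P0@[12:12]
i=13 'c': node 1→2  emit P4@[12:13]
i=14 'a': node 2→7 ·f  emit P0@[14:14]
i=15 'b': node 7→0 ·f
i=16 'a': node 0→1  emit P0@[16:16]
i=17 'a': node 1→1 ·f  emit P0@[17:17]
i=18 'c': node 1→2  emit P4@[17:18]
i=19 'b': node 2→3  emit P3@[18:19]
i=20 'c': node 3→4
i=21 'a': node 4→5  emit P0@[21:21],P1@[17:21]
i=22 'c': node 5→8 ·f  emit P4@[21:22]
i=23 'c': node 8→13  emit P5@[20:23]
i=24 'b': node 13→12 ·f  emit P3@[23:24]
i=25 'c': node 12→6 ·f
i=26 'b': node 6→12  emit P3@[25:26]
i=27 'a': node 12→1 ·f  emit P0@[27:27]
i=28 'c': node 1→2  emit P4@[27:28]
i=29 'c': node 2→6 ·f
i=30 'a': node 6→7  emit P0@[30:30]
i=31 'c': node 7→8  emit P4@[30:31]
i=32 'c': node 8→13  emit P5@[29:32]
i=33 'b': node 13→12 ·f  emit P3@[32:33]
i=34 'c': node 12→6 ·f
i=35 'a': node 6→7  emit P0@[35:35]
i=36 'c': node 7→8  emit P4@[35:36]
i=37 'c': node 8→13  emit P5@[34:37]
i=38 'a': node 13→7 ·f  emit P0@[38:38]
i=39 'a': node 7→1 ·f  emit P0@[39:39]
i=40 'c': node 1→2  emit P4@[39:40]
i=41 'b': node 2→3  emit P3@[40:41]
i=42 'c': node 3→4
i=43 'a': node 4→5  emit P0@[43:43],P1@[39:43]
i=44 'b': node 5→0 ·f
i=45 'a': node 0→1  emit P0@[45:45]
i=46 'c': node 1→2  emit P4@[45:46]
i=47 'b': node 2→3  emit P3@[46:47]
i=48 'c': node 3→4
i=49 'a': node 4→5  emit P0@[49:49],P1@[45:49]
i=50 'a': node 5→1 ·f  emit P0@[50:50]
i=51 'c': node 1→2  emit P4@[50:51]
i=52 'a': node 2→7 ·f  emit P0@[52:52]
i=53 'b': node 7→0 ·f
i=54 'b': node 0→0
i=55 'c': node 0→6
i=56 'a': node 6→7  emit P0@[56:56]
i=57 'c': node 7→8  emit P4@[56:57]
i=58 'a': node 8→9  emit P0@[58:58]
i=59 'c': node 9→10  emit P4@[58:59]
i=60 'c': node 10→11  emit P2@[55:60],P5@[57:60]
i=61 'a': node 11→7 ·f  emit P0@[61:61]
i=62 'c': node 7→8  emit P4@[61:62]
i=63 'b': node 8→3 ·f  emit P3@[62:63]
i=64 'c': node 3→4
i=65 'a': node 4→5  emit P0@[65:65],P1@[61:65]
i=66 'a': node 5→1 ·f  emit P0@[66:66]

All matches (sorted): [[1,3],[4,3],[8,0],[9,4],[10,0],[12,0],[13,4],[14,0],[16,0],[17,0],[18,4],[19,3],[21,0],[21,1],[22,4],[23,5],[24,3],[26,3],[27,0],[28,4],[30,0],[31,4],[32,5],[33,3],[35,0],[36,4],[37,5],[38,0],[39,0],[40,4],[41,3],[43,0],[43,1],[45,0],[46,4],[47,3],[49,0],[49,1],[50,0],[51,4],[52,0],[56,0],[57,4],[58,0],[59,4],[60,2],[60,5],[61,0],[62,4],[63,3],[65,0],[65,1],[66,0]]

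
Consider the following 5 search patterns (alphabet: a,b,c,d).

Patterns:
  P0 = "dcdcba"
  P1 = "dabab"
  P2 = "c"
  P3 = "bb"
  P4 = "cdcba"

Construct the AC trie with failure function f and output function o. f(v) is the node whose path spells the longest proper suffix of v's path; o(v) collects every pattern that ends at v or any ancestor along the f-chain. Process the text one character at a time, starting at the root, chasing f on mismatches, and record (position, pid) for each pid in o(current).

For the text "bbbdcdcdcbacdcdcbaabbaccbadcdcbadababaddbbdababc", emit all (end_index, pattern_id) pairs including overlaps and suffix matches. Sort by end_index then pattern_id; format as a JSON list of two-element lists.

Build automaton:
Trie (insert patterns):
  n0 'ε': b→12 c→11 d→1
  n1 'd': a→7 c→2
  n2 'dc': d→3
  n3 'dcd': c→4
  n4 'dcdc': b→5
  n5 'dcdcb': a→6
  n6 'dcdcba': ·  [P0 ends]
  n7 'da': b→8
  n8 'dab': a→9
  n9 'daba': b→10
  n10 'dabab': ·  [P1 ends]
  n11 'c': d→14  [P2 ends]
  n12 'b': b→13
  n13 'bb': ·  [P3 ends]
  n14 'cd': c→15
  n15 'cdc': b→16
  n16 'cdcb': a→17
  n17 'cdcba': ·  [P4 ends]

Failure links (BFS by depth):
  n1('d'): parent n0 fail=0; on 'd' 0 → fail=0;  out ∅∪∅=∅
  n11('c'): parent n0 fail=0; on 'c' 0 → fail=0;  out {2}∪∅={2}
  n12('b'): parent n0 fail=0; on 'b' 0 → fail=0;  out ∅∪∅=∅
  n2('dc'): parent n1 fail=0; on 'c' 0 → fail=11;  out ∅∪{2}={2}
  n7('da'): parent n1 fail=0; on 'a' 0 → fail=0;  out ∅∪∅=∅
  n13('bb'): parent n12 fail=0; on 'b' 0 → fail=12;  out {3}∪∅={3}
  n14('cd'): parent n11 fail=0; on 'd' 0 → fail=1;  out ∅∪∅=∅
  n3('dcd'): parent n2 fail=11; on 'd' 11 → fail=14;  out ∅∪∅=∅
  n8('dab'): parent n7 fail=0; on 'b' 0 → fail=12;  out ∅∪∅=∅
  n15('cdc'): parent n14 fail=1; on 'c' 1 → fail=2;  out ∅∪{2}={2}
  n4('dcdc'): parent n3 fail=14; on 'c' 14 → fail=15;  out ∅∪{2}={2}
  n9('daba'): parent n8 fail=12; on 'a' 12→0 → fail=0;  out ∅∪∅=∅
  n16('cdcb'): parent n15 fail=2; on 'b' 2→11→0 → fail=12;  out ∅∪∅=∅
  n5('dcdcb'): parent n4 fail=15; on 'b' 15 → fail=16;  out ∅∪∅=∅
  n10('dabab'): parent n9 fail=0; on 'b' 0 → fail=12;  out {1}∪∅={1}
  n17('cdcba'): parent n16 fail=12; on 'a' 12→0 → fail=0;  out {4}∪∅={4}
  n6('dcdcba'): parent n5 fail=16; on 'a' 16 → fail=17;  out {0}∪{4}={0,4}

Run:
i=0 'b': node 0→12
i=1 'b': node 12→13  ** P3@[0:1]
i=2 'b': node 13→13 (via fail)  ** P3@[1:2]
i=3 'd': node 13→1 (via fail)
i=4 'c': node 1→2  ** P2@[4:4]
i=5 'd': node 2→3
i=6 'c': node 3→4  ** P2@[6:6]
i=7 'd': node 4→3 (via fail)
i=8 'c': node 3→4  ** P2@[8:8]
i=9 'b': node 4→5
i=10 'a': node 5→6  ** P0@[5:10],P4@[6:10]
i=11 'c': node 6→11 (via fail)  ** P2@[11:11]
i=12 'd': node 11→14
i=13 'c': node 14→15  ** P2@[13:13]
i=14 'd': node 15→3 (via fail)
i=15 'c': node 3→4  ** P2@[15:15]
i=16 'b': node 4→5
i=17 'a': node 5→6  ** P0@[12:17],P4@[13:17]
i=18 'a': node 6→0 (via fail)
i=19 'b': node 0→12
i=20 'b': node 12→13  ** P3@[19:20]
i=21 'a': node 13→0 (via fail)
i=22 'c': node 0→11  ** P2@[22:22]
i=23 'c': node 11→11 (via fail)  ** P2@[23:23]
i=24 'b': node 11→12 (via fail)
i=25 'a': node 12→0 (via fail)
i=26 'd': node 0→1
i=27 'c': node 1→2  ** P2@[27:27]
i=28 'd': node 2→3
i=29 'c': node 3→4  ** P2@[29:29]
i=30 'b': node 4→5
i=31 'a': node 5→6  ** P0@[26:31],P4@[27:31]
i=32 'd': node 6→1 (via fail)
i=33 'a': node 1→7
i=34 'b': node 7→8
i=35 'a': node 8→9
i=36 'b': node 9→10  ** P1@[32:36]
i=37 'a': node 10→0 (via fail)
i=38 'd': node 0→1
i=39 'd': node 1→1 (via fail)
i=40 'b': node 1→12 (via fail)
i=41 'b': node 12→13  ** P3@[40:41]
i=42 'd': node 13→1 (via fail)
i=43 'a': node 1→7
i=44 'b': node 7→8
i=45 'a': node 8→9
i=46 'b': node 9→10  ** P1@[42:46]
i=47 'c': node 10→11 (via fail)  ** P2@[47:47]

All matches (sorted): [[1,3],[2,3],[4,2],[6,2],[8,2],[10,0],[10,4],[11,2],[13,2],[15,2],[17,0],[17,4],[20,3],[22,2],[23,2],[27,2],[29,2],[31,0],[31,4],[36,1],[41,3],[46,1],[47,2]]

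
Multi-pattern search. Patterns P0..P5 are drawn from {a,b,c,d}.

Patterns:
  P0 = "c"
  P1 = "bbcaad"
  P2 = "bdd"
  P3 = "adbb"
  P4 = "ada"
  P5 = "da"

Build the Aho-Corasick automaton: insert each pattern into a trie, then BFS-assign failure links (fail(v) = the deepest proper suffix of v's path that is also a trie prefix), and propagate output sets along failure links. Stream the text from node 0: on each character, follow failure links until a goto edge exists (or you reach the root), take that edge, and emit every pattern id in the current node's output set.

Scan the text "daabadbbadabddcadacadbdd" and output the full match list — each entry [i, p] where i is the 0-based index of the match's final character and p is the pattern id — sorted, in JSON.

Build:
Trie (insert patterns):
  n0 'ε': a→10 b→2 c→1 d→15
  n1 'c': ·  [P0 ends]
  n2 'b': b→3 d→8
  n3 'bb': c→4
  n4 'bbc': a→5
  n5 'bbca': a→6
  n6 'bbcaa': d→7
  n7 'bbcaad': ·  [P1 ends]
  n8 'bd': d→9
  n9 'bdd': ·  [P2 ends]
  n10 'a': d→11
  n11 'ad': a→14 b→12
  n12 'adb': b→13
  n13 'adbb': ·  [P3 ends]
  n14 'ada': ·  [P4 ends]
  n15 'd': a→16
  n16 'da': ·  [P5 ends]

Failure links (BFS by depth):
  fail(1) 'c': from fail(0)=0 chase 'c': 0 ⇒ 0;  out={0}∪out(0)={0}
  fail(2) 'b': from fail(0)=0 chase 'b': 0 ⇒ 0;  out=∅∪out(0)=∅
  fail(10) 'a': from fail(0)=0 chase 'a': 0 ⇒ 0;  out=∅∪out(0)=∅
  fail(15) 'd': from fail(0)=0 chase 'd': 0 ⇒ 0;  out=∅∪out(0)=∅
  fail(3) 'bb': from fail(2)=0 chase 'b': 0 ⇒ 2;  out=∅∪out(2)=∅
  fail(8) 'bd': from fail(2)=0 chase 'd': 0 ⇒ 15;  out=∅∪out(15)=∅
  fail(11) 'ad': from fail(10)=0 chase 'd': 0 ⇒ 15;  out=∅∪out(15)=∅
  fail(16) 'da': from fail(15)=0 chase 'a': 0 ⇒ 10;  out={5}∪out(10)={5}
  fail(4) 'bbc': from fail(3)=2 chase 'c': 2→0 ⇒ 1;  out=∅∪out(1)={0}
  fail(9) 'bdd': from fail(8)=15 chase 'd': 15→0 ⇒ 15;  out={2}∪out(15)={2}
  fail(12) 'adb': from fail(11)=15 chase 'b': 15→0 ⇒ 2;  out=∅∪out(2)=∅
  fail(14) 'ada': from fail(11)=15 chase 'a': 15 ⇒ 16;  out={4}∪out(16)={4,5}
  fail(5) 'bbca': from fail(4)=1 chase 'a': 1→0 ⇒ 10;  out=∅∪out(10)=∅
  fail(13) 'adbb': from fail(12)=2 chase 'b': 2 ⇒ 3;  out={3}∪out(3)={3}
  fail(6) 'bbcaa': from fail(5)=10 chase 'a': 10→0 ⇒ 10;  out=∅∪out(10)=∅
  fail(7) 'bbcaad': from fail(6)=10 chase 'd': 10 ⇒ 11;  out={1}∪out(11)={1}

Run:
i=0 'd': node 0→15
i=1 'a': node 15→16  ** P5@[0:1]
i=2 'a': node 16→10 (via fail)
i=3 'b': node 10→2 (via fail)
i=4 'a': node 2→10 (via fail)
i=5 'd': node 10→11
i=6 'b': node 11→12
i=7 'b': node 12→13  ** P3@[4:7]
i=8 'a': node 13→10 (via fail)
i=9 'd': node 10→11
i=10 'a': node 11→14  ** P4@[8:10],P5@[9:10]
i=11 'b': node 14→2 (via fail)
i=12 'd': node 2→8
i=13 'd': node 8→9  ** P2@[11:13]
i=14 'c': node 9→1 (via fail)  ** P0@[14:14]
i=15 'a': node 1→10 (via fail)
i=16 'd': node 10→11
i=17 'a': node 11→14  ** P4@[15:17],P5@[16:17]
i=18 'c': node 14→1 (via fail)  ** P0@[18:18]
i=19 'a': node 1→10 (via fail)
i=20 'd': node 10→11
i=21 'b': node 11→12
i=22 'd': node 12→8 (via fail)
i=23 'd': node 8→9  ** P2@[21:23]

Matches: [[1,5],[7,3],[10,4],[10,5],[13,2],[14,0],[17,4],[17,5],[18,0],[23,2]]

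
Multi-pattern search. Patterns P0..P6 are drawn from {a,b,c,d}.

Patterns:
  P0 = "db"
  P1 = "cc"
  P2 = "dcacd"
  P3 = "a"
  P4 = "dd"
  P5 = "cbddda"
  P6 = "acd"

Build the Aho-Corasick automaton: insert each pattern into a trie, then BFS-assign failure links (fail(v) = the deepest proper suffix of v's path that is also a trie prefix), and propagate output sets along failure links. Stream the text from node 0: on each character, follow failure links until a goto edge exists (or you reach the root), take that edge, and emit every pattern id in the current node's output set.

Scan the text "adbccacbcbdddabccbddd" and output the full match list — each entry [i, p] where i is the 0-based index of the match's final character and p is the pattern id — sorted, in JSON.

Construct AC machine:
Trie (insert patterns):
  n0 'ε': a→9 c→3 d→1
  n1 'd': b→2 c→5 d→10
  n2 'db': ·  [P0 ends]
  n3 'c': b→11 c→4
  n4 'cc': ·  [P1 ends]
  n5 'dc': a→6
  n6 'dca': c→7
  n7 'dcac': d→8
  n8 'dcacd': ·  [P2 ends]
  n9 'a': c→16  [P3 ends]
  n10 'dd': ·  [P4 ends]
  n11 'cb': d→12
  n12 'cbd': d→13
  n13 'cbdd': d→14
  n14 'cbddd': a→15
  n15 'cbddda': ·  [P5 ends]
  n16 'ac': d→17
  n17 'acd': ·  [P6 ends]

Failure links (BFS by depth):
  n1('d'): parent n0 fail=0; on 'd' 0 → fail=0;  out ∅∪∅=∅
  n3('c'): parent n0 fail=0; on 'c' 0 → fail=0;  out ∅∪∅=∅
  n9('a'): parent n0 fail=0; on 'a' 0 → fail=0;  out {3}∪∅={3}
  n2('db'): parent n1 fail=0; on 'b' 0 → fail=0;  out {0}∪∅={0}
  n4('cc'): parent n3 fail=0; on 'c' 0 → fail=3;  out {1}∪∅={1}
  n5('dc'): parent n1 fail=0; on 'c' 0 → fail=3;  out ∅∪∅=∅
  n10('dd'): parent n1 fail=0; on 'd' 0 → fail=1;  out {4}∪∅={4}
  n11('cb'): parent n3 fail=0; on 'b' 0 → fail=0;  out ∅∪∅=∅
  n16('ac'): parent n9 fail=0; on 'c' 0 → fail=3;  out ∅∪∅=∅
  n6('dca'): parent n5 fail=3; on 'a' 3→0 → fail=9;  out ∅∪{3}={3}
  n12('cbd'): parent n11 fail=0; on 'd' 0 → fail=1;  out ∅∪∅=∅
  n17('acd'): parent n16 fail=3; on 'd' 3→0 → fail=1;  out {6}∪∅={6}
  n7('dcac'): parent n6 fail=9; on 'c' 9 → fail=16;  out ∅∪∅=∅
  n13('cbdd'): parent n12 fail=1; on 'd' 1 → fail=10;  out ∅∪{4}={4}
  n8('dcacd'): parent n7 fail=16; on 'd' 16 → fail=17;  out {2}∪{6}={2,6}
  n14('cbddd'): parent n13 fail=10; on 'd' 10→1 → fail=10;  out ∅∪{4}={4}
  n15('cbddda'): parent n14 fail=10; on 'a' 10→1→0 → fail=9;  out {5}∪{3}={3,5}

Scan:
[0] read 'a'  n0⇒n9  ** P3@[0:0]
[1] read 'd'  n9⇒n1 (via fail)
[2] read 'b'  n1⇒n2  ** P0@[1:2]
[3] read 'c'  n2⇒n3 (via fail)
[4] read 'c'  n3⇒n4  ** P1@[3:4]
[5] read 'a'  n4⇒n9 (via fail)  ** P3@[5:5]
[6] read 'c'  n9⇒n16
[7] read 'b'  n16⇒n11 (via fail)
[8] read 'c'  n11⇒n3 (via fail)
[9] read 'b'  n3⇒n11
[10] read 'd'  n11⇒n12
[11] read 'd'  n12⇒n13  ** P4@[10:11]
[12] read 'd'  n13⇒n14  ** P4@[11:12]
[13] read 'a'  n14⇒n15  ** P3@[13:13],P5@[8:13]
[14] read 'b'  n15⇒n0 (via fail)
[15] read 'c'  n0⇒n3
[16] read 'c'  n3⇒n4  ** P1@[15:16]
[17] read 'b'  n4⇒n11 (via fail)
[18] read 'd'  n11⇒n12
[19] read 'd'  n12⇒n13  ** P4@[18:19]
[20] read 'd'  n13⇒n14  ** P4@[19:20]

Result: [[0,3],[2,0],[4,1],[5,3],[11,4],[12,4],[13,3],[13,5],[16,1],[19,4],[20,4]]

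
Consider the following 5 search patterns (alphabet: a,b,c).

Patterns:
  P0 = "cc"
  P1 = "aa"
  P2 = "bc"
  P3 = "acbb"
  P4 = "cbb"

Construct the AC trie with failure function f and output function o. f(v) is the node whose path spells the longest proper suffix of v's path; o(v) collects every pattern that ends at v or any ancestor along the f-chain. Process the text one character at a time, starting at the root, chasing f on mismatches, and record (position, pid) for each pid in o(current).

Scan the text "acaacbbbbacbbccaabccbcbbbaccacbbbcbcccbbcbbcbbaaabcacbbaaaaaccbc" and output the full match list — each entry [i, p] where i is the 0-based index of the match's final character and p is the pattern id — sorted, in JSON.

Construct AC machine:
Trie nodes:
  n0 'ε': a→3 b→5 c→1
  n1 'c': b→10 c→2
  n2 'cc': ·  [P0 ends]
  n3 'a': a→4 c→7
  n4 'aa': ·  [P1 ends]
  n5 'b': c→6
  n6 'bc': ·  [P2 ends]
  n7 'ac': b→8
  n8 'acb': b→9
  n9 'acbb': ·  [P3 ends]
  n10 'cb': b→11
  n11 'cbb': ·  [P4 ends]

Failure links (BFS by depth):
  fail(1) 'c': from fail(0)=0 chase 'c': 0 ⇒ 0;  out=∅∪out(0)=∅
  fail(3) 'a': from fail(0)=0 chase 'a': 0 ⇒ 0;  out=∅∪out(0)=∅
  fail(5) 'b': from fail(0)=0 chase 'b': 0 ⇒ 0;  out=∅∪out(0)=∅
  fail(2) 'cc': from fail(1)=0 chase 'c': 0 ⇒ 1;  out={0}∪out(1)={0}
  fail(4) 'aa': from fail(3)=0 chase 'a': 0 ⇒ 3;  out={1}∪out(3)={1}
  fail(6) 'bc': from fail(5)=0 chase 'c': 0 ⇒ 1;  out={2}∪out(1)={2}
  fail(7) 'ac': from fail(3)=0 chase 'c': 0 ⇒ 1;  out=∅∪out(1)=∅
  fail(10) 'cb': from fail(1)=0 chase 'b': 0 ⇒ 5;  out=∅∪out(5)=∅
  fail(8) 'acb': from fail(7)=1 chase 'b': 1 ⇒ 10;  out=∅∪out(10)=∅
  fail(11) 'cbb': from fail(10)=5 chase 'b': 5→0 ⇒ 5;  out={4}∪out(5)={4}
  fail(9) 'acbb': from fail(8)=10 chase 'b': 10 ⇒ 11;  out={3}∪out(11)={3,4}

Run:
pos 0 'a': at 3
pos 1 'c': at 7
pos 2 'a': at 3 (fail-walked)
pos 3 'a': at 4  ** P1@[2:3]
pos 4 'c': at 7 (fail-walked)
pos 5 'b': at 8
pos 6 'b': at 9  ** P3@[3:6],P4@[4:6]
pos 7 'b': at 5 (fail-walked)
pos 8 'b': at 5 (fail-walked)
pos 9 'a': at 3 (fail-walked)
pos 10 'c': at 7
pos 11 'b': at 8
pos 12 'b': at 9  ** P3@[9:12],P4@[10:12]
pos 13 'c': at 6 (fail-walked)  ** P2@[12:13]
pos 14 'c': at 2 (fail-walked)  ** P0@[13:14]
pos 15 'a': at 3 (fail-walked)
pos 16 'a': at 4  ** P1@[15:16]
pos 17 'b': at 5 (fail-walked)
pos 18 'c': at 6  ** P2@[17:18]
pos 19 'c': at 2 (fail-walked)  ** P0@[18:19]
pos 20 'b': at 10 (fail-walked)
pos 21 'c': at 6 (fail-walked)  ** P2@[20:21]
pos 22 'b': at 10 (fail-walked)
pos 23 'b': at 11  ** P4@[21:23]
pos 24 'b': at 5 (fail-walked)
pos 25 'a': at 3 (fail-walked)
pos 26 'c': at 7
pos 27 'c': at 2 (fail-walked)  ** P0@[26:27]
pos 28 'a': at 3 (fail-walked)
pos 29 'c': at 7
pos 30 'b': at 8
pos 31 'b': at 9  ** P3@[28:31],P4@[29:31]
pos 32 'b': at 5 (fail-walked)
pos 33 'c': at 6  ** P2@[32:33]
pos 34 'b': at 10 (fail-walked)
pos 35 'c': at 6 (fail-walked)  ** P2@[34:35]
pos 36 'c': at 2 (fail-walked)  ** P0@[35:36]
pos 37 'c': at 2 (fail-walked)  ** P0@[36:37]
pos 38 'b': at 10 (fail-walked)
pos 39 'b': at 11  ** P4@[37:39]
pos 40 'c': at 6 (fail-walked)  ** P2@[39:40]
pos 41 'b': at 10 (fail-walked)
pos 42 'b': at 11  ** P4@[40:42]
pos 43 'c': at 6 (fail-walked)  ** P2@[42:43]
pos 44 'b': at 10 (fail-walked)
pos 45 'b': at 11  ** P4@[43:45]
pos 46 'a': at 3 (fail-walked)
pos 47 'a': at 4  ** P1@[46:47]
pos 48 'a': at 4 (fail-walked)  ** P1@[47:48]
pos 49 'b': at 5 (fail-walked)
pos 50 'c': at 6  ** P2@[49:50]
pos 51 'a': at 3 (fail-walked)
pos 52 'c': at 7
pos 53 'b': at 8
pos 54 'b': at 9  ** P3@[51:54],P4@[52:54]
pos 55 'a': at 3 (fail-walked)
pos 56 'a': at 4  ** P1@[55:56]
pos 57 'a': at 4 (fail-walked)  ** P1@[56:57]
pos 58 'a': at 4 (fail-walked)  ** P1@[57:58]
pos 59 'a': at 4 (fail-walked)  ** P1@[58:59]
pos 60 'c': at 7 (fail-walked)
pos 61 'c': at 2 (fail-walked)  ** P0@[60:61]
pos 62 'b': at 10 (fail-walked)
pos 63 'c': at 6 (fail-walked)  ** P2@[62:63]

Result: [[3,1],[6,3],[6,4],[12,3],[12,4],[13,2],[14,0],[16,1],[18,2],[19,0],[21,2],[23,4],[27,0],[31,3],[31,4],[33,2],[35,2],[36,0],[37,0],[39,4],[40,2],[42,4],[43,2],[45,4],[47,1],[48,1],[50,2],[54,3],[54,4],[56,1],[57,1],[58,1],[59,1],[61,0],[63,2]]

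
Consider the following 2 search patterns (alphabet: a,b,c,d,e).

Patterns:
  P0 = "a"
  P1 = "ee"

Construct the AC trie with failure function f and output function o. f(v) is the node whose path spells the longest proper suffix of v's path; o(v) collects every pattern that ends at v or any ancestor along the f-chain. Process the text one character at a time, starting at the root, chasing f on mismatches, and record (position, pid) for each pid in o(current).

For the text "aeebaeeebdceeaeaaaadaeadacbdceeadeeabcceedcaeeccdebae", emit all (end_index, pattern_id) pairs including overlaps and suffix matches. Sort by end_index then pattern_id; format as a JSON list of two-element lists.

Construct AC machine:
Trie nodes:
  n0 'ε': a→1 e→2
  n1 'a': ·  [P0 ends]
  n2 'e': e→3
  n3 'ee': ·  [P1 ends]

BFS fail/out derivation:
  n1('a'): parent n0 fail=0; on 'a' 0 → fail=0;  out {0}∪∅={0}
  n2('e'): parent n0 fail=0; on 'e' 0 → fail=0;  out ∅∪∅=∅
  n3('ee'): parent n2 fail=0; on 'e' 0 → fail=2;  out {1}∪∅={1}

Text stream:
i=0 'a': node 0→1  emit P0@[0:0]
i=1 'e': node 1→2 (via fail)
i=2 'e': node 2→3  emit P1@[1:2]
i=3 'b': node 3→0 (via fail)
i=4 'a': node 0→1  emit P0@[4:4]
i=5 'e': node 1→2 (via fail)
i=6 'e': node 2→3  emit P1@[5:6]
i=7 'e': node 3→3 (via fail)  emit P1@[6:7]
i=8 'b': node 3→0 (via fail)
i=9 'd': node 0→0
i=10 'c': node 0→0
i=11 'e': node 0→2
i=12 'e': node 2→3  emit P1@[11:12]
i=13 'a': node 3→1 (via fail)  emit P0@[13:13]
i=14 'e': node 1→2 (via fail)
i=15 'a': node 2→1 (via fail)  emit P0@[15:15]
i=16 'a': node 1→1 (via fail)  emit P0@[16:16]
i=17 'a': node 1→1 (via fail)  emit P0@[17:17]
i=18 'a': node 1→1 (via fail)  emit P0@[18:18]
i=19 'd': node 1→0 (via fail)
i=20 'a': node 0→1  emit P0@[20:20]
i=21 'e': node 1→2 (via fail)
i=22 'a': node 2→1 (via fail)  emit P0@[22:22]
i=23 'd': node 1→0 (via fail)
i=24 'a': node 0→1  emit P0@[24:24]
i=25 'c': node 1→0 (via fail)
i=26 'b': node 0→0
i=27 'd': node 0→0
i=28 'c': node 0→0
i=29 'e': node 0→2
i=30 'e': node 2→3  emit P1@[29:30]
i=31 'a': node 3→1 (via fail)  emit P0@[31:31]
i=32 'd': node 1→0 (via fail)
i=33 'e': node 0→2
i=34 'e': node 2→3  emit P1@[33:34]
i=35 'a': node 3→1 (via fail)  emit P0@[35:35]
i=36 'b': node 1→0 (via fail)
i=37 'c': node 0→0
i=38 'c': node 0→0
i=39 'e': node 0→2
i=40 'e': node 2→3  emit P1@[39:40]
i=41 'd': node 3→0 (via fail)
i=42 'c': node 0→0
i=43 'a': node 0→1  emit P0@[43:43]
i=44 'e': node 1→2 (via fail)
i=45 'e': node 2→3  emit P1@[44:45]
i=46 'c': node 3→0 (via fail)
i=47 'c': node 0→0
i=48 'd': node 0→0
i=49 'e': node 0→2
i=50 'b': node 2→0 (via fail)
i=51 'a': node 0→1  emit P0@[51:51]
i=52 'e': node 1→2 (via fail)

All matches (sorted): [[0,0],[2,1],[4,0],[6,1],[7,1],[12,1],[13,0],[15,0],[16,0],[17,0],[18,0],[20,0],[22,0],[24,0],[30,1],[31,0],[34,1],[35,0],[40,1],[43,0],[45,1],[51,0]]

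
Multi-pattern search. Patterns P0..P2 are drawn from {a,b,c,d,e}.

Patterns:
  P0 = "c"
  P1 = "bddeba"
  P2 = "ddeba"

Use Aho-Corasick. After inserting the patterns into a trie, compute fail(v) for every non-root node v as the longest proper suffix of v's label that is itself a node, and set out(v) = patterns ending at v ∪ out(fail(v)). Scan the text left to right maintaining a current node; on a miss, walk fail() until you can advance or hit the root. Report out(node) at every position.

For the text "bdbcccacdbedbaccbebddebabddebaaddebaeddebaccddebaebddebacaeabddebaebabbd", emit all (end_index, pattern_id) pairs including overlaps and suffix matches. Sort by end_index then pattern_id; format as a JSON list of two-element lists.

Build:
Trie (insert patterns):
  0='ε' goto b→2 c→1 d→8
  1='c' goto ·  [P0 ends]
  2='b' goto d→3
  3='bd' goto d→4
  4='bdd' goto e→5
  5='bdde' goto b→6
  6='bddeb' goto a→7
  7='bddeba' goto ·  [P1 ends]
  8='d' goto d→9
  9='dd' goto e→10
  10='dde' goto b→11
  11='ddeb' goto a→12
  12='ddeba' goto ·  [P2 ends]

Failure links (BFS by depth):
  fail(1) 'c': from fail(0)=0 chase 'c': 0 ⇒ 0;  out={0}∪out(0)={0}
  fail(2) 'b': from fail(0)=0 chase 'b': 0 ⇒ 0;  out=∅∪out(0)=∅
  fail(8) 'd': from fail(0)=0 chase 'd': 0 ⇒ 0;  out=∅∪out(0)=∅
  fail(3) 'bd': from fail(2)=0 chase 'd': 0 ⇒ 8;  out=∅∪out(8)=∅
  fail(9) 'dd': from fail(8)=0 chase 'd': 0 ⇒ 8;  out=∅∪out(8)=∅
  fail(4) 'bdd': from fail(3)=8 chase 'd': 8 ⇒ 9;  out=∅∪out(9)=∅
  fail(10) 'dde': from fail(9)=8 chase 'e': 8→0 ⇒ 0;  out=∅∪out(0)=∅
  fail(5) 'bdde': from fail(4)=9 chase 'e': 9 ⇒ 10;  out=∅∪out(10)=∅
  fail(11) 'ddeb': from fail(10)=0 chase 'b': 0 ⇒ 2;  out=∅∪out(2)=∅
  fail(6) 'bddeb': from fail(5)=10 chase 'b': 10 ⇒ 11;  out=∅∪out(11)=∅
  fail(12) 'ddeba': from fail(11)=2 chase 'a': 2→0 ⇒ 0;  out={2}∪out(0)={2}
  fail(7) 'bddeba': from fail(6)=11 chase 'a': 11 ⇒ 12;  out={1}∪out(12)={1,2}

Run:
pos 0 'b': at 2
pos 1 'd': at 3
pos 2 'b': at 2 (fail-walked)
pos 3 'c': at 1 (fail-walked)  ** P0@[3:3]
pos 4 'c': at 1 (fail-walked)  ** P0@[4:4]
pos 5 'c': at 1 (fail-walked)  ** P0@[5:5]
pos 6 'a': at 0 (fail-walked)
pos 7 'c': at 1  ** P0@[7:7]
pos 8 'd': at 8 (fail-walked)
pos 9 'b': at 2 (fail-walked)
pos 10 'e': at 0 (fail-walked)
pos 11 'd': at 8
pos 12 'b': at 2 (fail-walked)
pos 13 'a': at 0 (fail-walked)
pos 14 'c': at 1  ** P0@[14:14]
pos 15 'c': at 1 (fail-walked)  ** P0@[15:15]
pos 16 'b': at 2 (fail-walked)
pos 17 'e': at 0 (fail-walked)
pos 18 'b': at 2
pos 19 'd': at 3
pos 20 'd': at 4
pos 21 'e': at 5
pos 22 'b': at 6
pos 23 'a': at 7  ** P1@[18:23],P2@[19:23]
pos 24 'b': at 2 (fail-walked)
pos 25 'd': at 3
pos 26 'd': at 4
pos 27 'e': at 5
pos 28 'b': at 6
pos 29 'a': at 7  ** P1@[24:29],P2@[25:29]
pos 30 'a': at 0 (fail-walked)
pos 31 'd': at 8
pos 32 'd': at 9
pos 33 'e': at 10
pos 34 'b': at 11
pos 35 'a': at 12  ** P2@[31:35]
pos 36 'e': at 0 (fail-walked)
pos 37 'd': at 8
pos 38 'd': at 9
pos 39 'e': at 10
pos 40 'b': at 11
pos 41 'a': at 12  ** P2@[37:41]
pos 42 'c': at 1 (fail-walked)  ** P0@[42:42]
pos 43 'c': at 1 (fail-walked)  ** P0@[43:43]
pos 44 'd': at 8 (fail-walked)
pos 45 'd': at 9
pos 46 'e': at 10
pos 47 'b': at 11
pos 48 'a': at 12  ** P2@[44:48]
pos 49 'e': at 0 (fail-walked)
pos 50 'b': at 2
pos 51 'd': at 3
pos 52 'd': at 4
pos 53 'e': at 5
pos 54 'b': at 6
pos 55 'a': at 7  ** P1@[50:55],P2@[51:55]
pos 56 'c': at 1 (fail-walked)  ** P0@[56:56]
pos 57 'a': at 0 (fail-walked)
pos 58 'e': at 0
pos 59 'a': at 0
pos 60 'b': at 2
pos 61 'd': at 3
pos 62 'd': at 4
pos 63 'e': at 5
pos 64 'b': at 6
pos 65 'a': at 7  ** P1@[60:65],P2@[61:65]
pos 66 'e': at 0 (fail-walked)
pos 67 'b': at 2
pos 68 'a': at 0 (fail-walked)
pos 69 'b': at 2
pos 70 'b': at 2 (fail-walked)
pos 71 'd': at 3

Result: [[3,0],[4,0],[5,0],[7,0],[14,0],[15,0],[23,1],[23,2],[29,1],[29,2],[35,2],[41,2],[42,0],[43,0],[48,2],[55,1],[55,2],[56,0],[65,1],[65,2]]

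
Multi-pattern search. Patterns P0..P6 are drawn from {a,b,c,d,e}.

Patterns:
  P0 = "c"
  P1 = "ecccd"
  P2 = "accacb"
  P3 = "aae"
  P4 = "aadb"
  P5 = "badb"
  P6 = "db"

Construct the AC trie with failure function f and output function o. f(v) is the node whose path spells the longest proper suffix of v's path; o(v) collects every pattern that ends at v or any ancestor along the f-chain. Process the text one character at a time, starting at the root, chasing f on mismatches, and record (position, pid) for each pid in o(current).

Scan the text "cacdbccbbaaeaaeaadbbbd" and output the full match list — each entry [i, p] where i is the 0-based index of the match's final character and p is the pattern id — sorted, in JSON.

Construct AC machine:
Trie (insert patterns):
  0='ε' goto a→7 b→17 c→1 d→21 e→2
  1='c' goto ·  ←P0
  2='e' goto c→3
  3='ec' goto c→4
  4='ecc' goto c→5
  5='eccc' goto d→6
  6='ecccd' goto ·  ←P1
  7='a' goto a→13 c→8
  8='ac' goto c→9
  9='acc' goto a→10
  10='acca' goto c→11
  11='accac' goto b→12
  12='accacb' goto ·  ←P2
  13='aa' goto d→15 e→14
  14='aae' goto ·  ←P3
  15='aad' goto b→16
  16='aadb' goto ·  ←P4
  17='b' goto a→18
  18='ba' goto d→19
  19='bad' goto b→20
  20='badb' goto ·  ←P5
  21='d' goto b→22
  22='db' goto ·  ←P6

BFS fail/out derivation:
  n1('c'): parent n0 fail=0; on 'c' 0 → fail=0;  out {0}∪∅={0}
  n2('e'): parent n0 fail=0; on 'e' 0 → fail=0;  out ∅∪∅=∅
  n7('a'): parent n0 fail=0; on 'a' 0 → fail=0;  out ∅∪∅=∅
  n17('b'): parent n0 fail=0; on 'b' 0 → fail=0;  out ∅∪∅=∅
  n21('d'): parent n0 fail=0; on 'd' 0 → fail=0;  out ∅∪∅=∅
  n3('ec'): parent n2 fail=0; on 'c' 0 → fail=1;  out ∅∪{0}={0}
  n8('ac'): parent n7 fail=0; on 'c' 0 → fail=1;  out ∅∪{0}={0}
  n13('aa'): parent n7 fail=0; on 'a' 0 → fail=7;  out ∅∪∅=∅
  n18('ba'): parent n17 fail=0; on 'a' 0 → fail=7;  out ∅∪∅=∅
  n22('db'): parent n21 fail=0; on 'b' 0 → fail=17;  out {6}∪∅={6}
  n4('ecc'): parent n3 fail=1; on 'c' 1→0 → fail=1;  out ∅∪{0}={0}
  n9('acc'): parent n8 fail=1; on 'c' 1→0 → fail=1;  out ∅∪{0}={0}
  n14('aae'): parent n13 fail=7; on 'e' 7→0 → fail=2;  out {3}∪∅={3}
  n15('aad'): parent n13 fail=7; on 'd' 7→0 → fail=21;  out ∅∪∅=∅
  n19('bad'): parent n18 fail=7; on 'd' 7→0 → fail=21;  out ∅∪∅=∅
  n5('eccc'): parent n4 fail=1; on 'c' 1→0 → fail=1;  out ∅∪{0}={0}
  n10('acca'): parent n9 fail=1; on 'a' 1→0 → fail=7;  out ∅∪∅=∅
  n16('aadb'): parent n15 fail=21; on 'b' 21 → fail=22;  out {4}∪{6}={4,6}
  n20('badb'): parent n19 fail=21; on 'b' 21 → fail=22;  out {5}∪{6}={5,6}
  n6('ecccd'): parent n5 fail=1; on 'd' 1→0 → fail=21;  out {1}∪∅={1}
  n11('accac'): parent n10 fail=7; on 'c' 7 → fail=8;  out ∅∪{0}={0}
  n12('accacb'): parent n11 fail=8; on 'b' 8→1→0 → fail=17;  out {2}∪∅={2}

Scan:
[0] read 'c'  n0⇒n1  ** P0@[0:0]
[1] read 'a'  n1⇒n7 (fail-walked)
[2] read 'c'  n7⇒n8  ** P0@[2:2]
[3] read 'd'  n8⇒n21 (fail-walked)
[4] read 'b'  n21⇒n22  ** P6@[3:4]
[5] read 'c'  n22⇒n1 (fail-walked)  ** P0@[5:5]
[6] read 'c'  n1⇒n1 (fail-walked)  ** P0@[6:6]
[7] read 'b'  n1⇒n17 (fail-walked)
[8] read 'b'  n17⇒n17 (fail-walked)
[9] read 'a'  n17⇒n18
[10] read 'a'  n18⇒n13 (fail-walked)
[11] read 'e'  n13⇒n14  ** P3@[9:11]
[12] read 'a'  n14⇒n7 (fail-walked)
[13] read 'a'  n7⇒n13
[14] read 'e'  n13⇒n14  ** P3@[12:14]
[15] read 'a'  n14⇒n7 (fail-walked)
[16] read 'a'  n7⇒n13
[17] read 'd'  n13⇒n15
[18] read 'b'  n15⇒n16  ** P4@[15:18],P6@[17:18]
[19] read 'b'  n16⇒n17 (fail-walked)
[20] read 'b'  n17⇒n17 (fail-walked)
[21] read 'd'  n17⇒n21 (fail-walked)

Matches: [[0,0],[2,0],[4,6],[5,0],[6,0],[11,3],[14,3],[18,4],[18,6]]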